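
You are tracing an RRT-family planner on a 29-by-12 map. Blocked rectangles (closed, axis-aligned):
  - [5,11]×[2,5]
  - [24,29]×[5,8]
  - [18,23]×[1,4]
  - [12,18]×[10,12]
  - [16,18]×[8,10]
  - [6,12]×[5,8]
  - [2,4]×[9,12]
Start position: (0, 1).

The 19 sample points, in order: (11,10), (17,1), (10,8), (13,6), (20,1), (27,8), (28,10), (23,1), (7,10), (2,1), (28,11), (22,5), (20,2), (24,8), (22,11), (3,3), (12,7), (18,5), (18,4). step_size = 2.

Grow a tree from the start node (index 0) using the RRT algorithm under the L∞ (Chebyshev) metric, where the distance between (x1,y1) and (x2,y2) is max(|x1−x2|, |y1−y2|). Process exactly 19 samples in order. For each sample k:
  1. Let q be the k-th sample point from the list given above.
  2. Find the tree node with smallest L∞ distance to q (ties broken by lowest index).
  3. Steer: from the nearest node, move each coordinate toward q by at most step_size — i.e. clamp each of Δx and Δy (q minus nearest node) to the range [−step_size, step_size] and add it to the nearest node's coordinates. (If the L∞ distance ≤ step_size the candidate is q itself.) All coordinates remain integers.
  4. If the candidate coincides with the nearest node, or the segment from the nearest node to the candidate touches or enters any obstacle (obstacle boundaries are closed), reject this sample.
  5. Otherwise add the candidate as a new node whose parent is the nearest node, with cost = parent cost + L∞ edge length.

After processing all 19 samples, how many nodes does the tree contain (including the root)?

Node count: 8

1. q=(11,10) nearest=0 d=11 new=(2,3) → add node 1 parent=0 cost=2
2. q=(17,1) nearest=1 d=15 new=(4,1) → add node 2 parent=1 cost=4
3. q=(10,8) nearest=2 d=7 new=(6,3) → blocked by [5,11]×[2,5], reject
4. q=(13,6) nearest=2 d=9 new=(6,3) → blocked by [5,11]×[2,5], reject
5. q=(20,1) nearest=2 d=16 new=(6,1) → add node 3 parent=2 cost=6
6. q=(27,8) nearest=3 d=21 new=(8,3) → blocked by [5,11]×[2,5], reject
7. q=(28,10) nearest=3 d=22 new=(8,3) → blocked by [5,11]×[2,5], reject
8. q=(23,1) nearest=3 d=17 new=(8,1) → add node 4 parent=3 cost=8
9. q=(7,10) nearest=1 d=7 new=(4,5) → add node 5 parent=1 cost=4
10. q=(2,1) nearest=0 d=2 new=(2,1) → add node 6 parent=0 cost=2
11. q=(28,11) nearest=4 d=20 new=(10,3) → blocked by [5,11]×[2,5], reject
12. q=(22,5) nearest=4 d=14 new=(10,3) → blocked by [5,11]×[2,5], reject
13. q=(20,2) nearest=4 d=12 new=(10,2) → blocked by [5,11]×[2,5], reject
14. q=(24,8) nearest=4 d=16 new=(10,3) → blocked by [5,11]×[2,5], reject
15. q=(22,11) nearest=4 d=14 new=(10,3) → blocked by [5,11]×[2,5], reject
16. q=(3,3) nearest=1 d=1 new=(3,3) → add node 7 parent=1 cost=3
17. q=(12,7) nearest=3 d=6 new=(8,3) → blocked by [5,11]×[2,5], reject
18. q=(18,5) nearest=4 d=10 new=(10,3) → blocked by [5,11]×[2,5], reject
19. q=(18,4) nearest=4 d=10 new=(10,3) → blocked by [5,11]×[2,5], reject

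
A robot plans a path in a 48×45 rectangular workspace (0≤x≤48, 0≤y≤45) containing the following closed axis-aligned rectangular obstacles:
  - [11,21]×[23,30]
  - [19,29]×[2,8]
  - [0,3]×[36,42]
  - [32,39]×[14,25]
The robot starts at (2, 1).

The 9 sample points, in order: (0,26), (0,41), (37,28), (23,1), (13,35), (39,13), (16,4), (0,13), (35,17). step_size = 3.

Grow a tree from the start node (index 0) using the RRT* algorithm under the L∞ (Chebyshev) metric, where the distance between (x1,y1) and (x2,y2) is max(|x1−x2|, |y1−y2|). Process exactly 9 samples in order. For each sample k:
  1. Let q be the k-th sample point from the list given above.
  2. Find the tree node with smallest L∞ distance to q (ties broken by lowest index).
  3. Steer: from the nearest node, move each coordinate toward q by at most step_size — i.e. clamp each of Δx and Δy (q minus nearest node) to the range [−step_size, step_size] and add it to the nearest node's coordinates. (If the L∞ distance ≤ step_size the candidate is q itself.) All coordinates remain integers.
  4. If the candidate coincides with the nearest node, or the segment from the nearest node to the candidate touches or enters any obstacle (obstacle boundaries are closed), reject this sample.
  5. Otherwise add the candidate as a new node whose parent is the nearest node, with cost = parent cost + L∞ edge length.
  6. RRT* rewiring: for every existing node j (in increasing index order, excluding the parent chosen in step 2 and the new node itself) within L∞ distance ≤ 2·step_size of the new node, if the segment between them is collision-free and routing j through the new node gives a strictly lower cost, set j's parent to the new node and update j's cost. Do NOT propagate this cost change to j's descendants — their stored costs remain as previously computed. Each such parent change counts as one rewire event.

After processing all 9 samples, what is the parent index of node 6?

1. q=(0,26) nearest=0 d=25 new=(0,4) → add node 1 parent=0 cost=3
2. q=(0,41) nearest=1 d=37 new=(0,7) → add node 2 parent=1 cost=6
3. q=(37,28) nearest=0 d=35 new=(5,4) → add node 3 parent=0 cost=3
4. q=(23,1) nearest=3 d=18 new=(8,1) → add node 4 parent=3 cost=6
5. q=(13,35) nearest=2 d=28 new=(3,10) → add node 5 parent=2 cost=9
6. q=(39,13) nearest=4 d=31 new=(11,4) → add node 6 parent=4 cost=9
7. q=(16,4) nearest=6 d=5 new=(14,4) → add node 7 parent=6 cost=12
8. q=(0,13) nearest=5 d=3 new=(0,13) → add node 8 parent=5 cost=12
9. q=(35,17) nearest=7 d=21 new=(17,7) → add node 9 parent=7 cost=15

Parent of node 6: 4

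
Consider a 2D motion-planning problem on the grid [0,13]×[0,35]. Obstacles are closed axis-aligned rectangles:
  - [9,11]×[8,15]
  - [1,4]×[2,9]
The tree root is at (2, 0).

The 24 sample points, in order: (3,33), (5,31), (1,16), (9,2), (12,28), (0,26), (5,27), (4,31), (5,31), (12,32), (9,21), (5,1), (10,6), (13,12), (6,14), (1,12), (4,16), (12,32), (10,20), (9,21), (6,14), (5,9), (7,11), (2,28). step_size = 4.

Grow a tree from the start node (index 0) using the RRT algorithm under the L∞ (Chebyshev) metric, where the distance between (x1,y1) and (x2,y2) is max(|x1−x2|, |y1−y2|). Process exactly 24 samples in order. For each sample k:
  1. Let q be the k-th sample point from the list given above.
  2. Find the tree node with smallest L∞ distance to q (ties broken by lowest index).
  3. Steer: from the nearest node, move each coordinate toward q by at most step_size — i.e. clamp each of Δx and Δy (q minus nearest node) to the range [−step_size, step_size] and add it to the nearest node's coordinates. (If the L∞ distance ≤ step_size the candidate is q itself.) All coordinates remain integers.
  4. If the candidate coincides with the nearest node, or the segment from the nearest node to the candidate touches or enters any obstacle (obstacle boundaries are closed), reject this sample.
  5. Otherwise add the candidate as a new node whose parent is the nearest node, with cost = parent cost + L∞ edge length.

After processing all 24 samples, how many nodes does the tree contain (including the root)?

1. q=(3,33) nearest=0 d=33 new=(3,4) → blocked by [1,4]×[2,9], reject
2. q=(5,31) nearest=0 d=31 new=(5,4) → blocked by [1,4]×[2,9], reject
3. q=(1,16) nearest=0 d=16 new=(1,4) → blocked by [1,4]×[2,9], reject
4. q=(9,2) nearest=0 d=7 new=(6,2) → add node 1 parent=0 cost=4
5. q=(12,28) nearest=1 d=26 new=(10,6) → add node 2 parent=1 cost=8
6. q=(0,26) nearest=2 d=20 new=(6,10) → add node 3 parent=2 cost=12
7. q=(5,27) nearest=3 d=17 new=(5,14) → add node 4 parent=3 cost=16
8. q=(4,31) nearest=4 d=17 new=(4,18) → add node 5 parent=4 cost=20
9. q=(5,31) nearest=5 d=13 new=(5,22) → add node 6 parent=5 cost=24
10. q=(12,32) nearest=6 d=10 new=(9,26) → add node 7 parent=6 cost=28
11. q=(9,21) nearest=6 d=4 new=(9,21) → add node 8 parent=6 cost=28
12. q=(5,1) nearest=1 d=1 new=(5,1) → add node 9 parent=1 cost=5
13. q=(10,6) nearest=2 d=0 → coincident, reject
14. q=(13,12) nearest=2 d=6 new=(13,10) → add node 10 parent=2 cost=12
15. q=(6,14) nearest=4 d=1 new=(6,14) → add node 11 parent=4 cost=17
16. q=(1,12) nearest=4 d=4 new=(1,12) → add node 12 parent=4 cost=20
17. q=(4,16) nearest=4 d=2 new=(4,16) → add node 13 parent=4 cost=18
18. q=(12,32) nearest=7 d=6 new=(12,30) → add node 14 parent=7 cost=32
19. q=(10,20) nearest=8 d=1 new=(10,20) → add node 15 parent=8 cost=29
20. q=(9,21) nearest=8 d=0 → coincident, reject
21. q=(6,14) nearest=11 d=0 → coincident, reject
22. q=(5,9) nearest=3 d=1 new=(5,9) → add node 16 parent=3 cost=13
23. q=(7,11) nearest=3 d=1 new=(7,11) → add node 17 parent=3 cost=13
24. q=(2,28) nearest=6 d=6 new=(2,26) → add node 18 parent=6 cost=28

Node count: 19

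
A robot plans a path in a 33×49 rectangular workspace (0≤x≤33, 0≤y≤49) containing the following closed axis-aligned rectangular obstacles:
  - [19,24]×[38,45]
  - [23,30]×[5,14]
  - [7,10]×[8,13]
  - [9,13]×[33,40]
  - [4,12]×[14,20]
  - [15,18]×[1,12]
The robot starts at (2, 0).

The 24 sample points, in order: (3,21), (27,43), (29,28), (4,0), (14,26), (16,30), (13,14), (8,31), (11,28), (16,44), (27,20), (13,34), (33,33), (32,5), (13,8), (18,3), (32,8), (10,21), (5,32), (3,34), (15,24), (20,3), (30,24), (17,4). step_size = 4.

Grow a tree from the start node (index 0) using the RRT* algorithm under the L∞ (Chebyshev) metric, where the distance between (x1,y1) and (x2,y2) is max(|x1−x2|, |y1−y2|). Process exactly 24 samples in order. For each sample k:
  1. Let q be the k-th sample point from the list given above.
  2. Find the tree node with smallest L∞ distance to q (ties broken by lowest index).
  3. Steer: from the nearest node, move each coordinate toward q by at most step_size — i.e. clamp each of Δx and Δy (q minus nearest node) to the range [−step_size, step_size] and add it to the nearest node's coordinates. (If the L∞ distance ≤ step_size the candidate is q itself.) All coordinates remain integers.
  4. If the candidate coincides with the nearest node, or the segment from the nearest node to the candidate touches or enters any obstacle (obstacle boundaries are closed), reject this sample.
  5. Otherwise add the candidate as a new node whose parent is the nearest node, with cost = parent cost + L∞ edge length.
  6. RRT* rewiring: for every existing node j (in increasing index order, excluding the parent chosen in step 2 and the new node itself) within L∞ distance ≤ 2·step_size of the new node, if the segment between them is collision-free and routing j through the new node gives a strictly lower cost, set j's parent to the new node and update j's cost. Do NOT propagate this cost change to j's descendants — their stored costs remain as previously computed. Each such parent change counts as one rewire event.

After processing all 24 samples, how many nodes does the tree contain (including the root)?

Node count: 6

1. q=(3,21) nearest=0 d=21 new=(3,4) → add node 1 parent=0 cost=4
2. q=(27,43) nearest=1 d=39 new=(7,8) → blocked by [7,10]×[8,13], reject
3. q=(29,28) nearest=1 d=26 new=(7,8) → blocked by [7,10]×[8,13], reject
4. q=(4,0) nearest=0 d=2 new=(4,0) → add node 2 parent=0 cost=2
5. q=(14,26) nearest=1 d=22 new=(7,8) → blocked by [7,10]×[8,13], reject
6. q=(16,30) nearest=1 d=26 new=(7,8) → blocked by [7,10]×[8,13], reject
7. q=(13,14) nearest=1 d=10 new=(7,8) → blocked by [7,10]×[8,13], reject
8. q=(8,31) nearest=1 d=27 new=(7,8) → blocked by [7,10]×[8,13], reject
9. q=(11,28) nearest=1 d=24 new=(7,8) → blocked by [7,10]×[8,13], reject
10. q=(16,44) nearest=1 d=40 new=(7,8) → blocked by [7,10]×[8,13], reject
11. q=(27,20) nearest=2 d=23 new=(8,4) → add node 3 parent=2 cost=6
12. q=(13,34) nearest=1 d=30 new=(7,8) → blocked by [7,10]×[8,13], reject
13. q=(33,33) nearest=3 d=29 new=(12,8) → add node 4 parent=3 cost=10
14. q=(32,5) nearest=4 d=20 new=(16,5) → blocked by [15,18]×[1,12], reject
15. q=(13,8) nearest=4 d=1 new=(13,8) → add node 5 parent=4 cost=11
16. q=(18,3) nearest=5 d=5 new=(17,4) → blocked by [15,18]×[1,12], reject
17. q=(32,8) nearest=5 d=19 new=(17,8) → blocked by [15,18]×[1,12], reject
18. q=(10,21) nearest=4 d=13 new=(10,12) → blocked by [7,10]×[8,13], reject
19. q=(5,32) nearest=4 d=24 new=(8,12) → blocked by [7,10]×[8,13], reject
20. q=(3,34) nearest=4 d=26 new=(8,12) → blocked by [7,10]×[8,13], reject
21. q=(15,24) nearest=4 d=16 new=(15,12) → blocked by [15,18]×[1,12], reject
22. q=(20,3) nearest=5 d=7 new=(17,4) → blocked by [15,18]×[1,12], reject
23. q=(30,24) nearest=5 d=17 new=(17,12) → blocked by [15,18]×[1,12], reject
24. q=(17,4) nearest=5 d=4 new=(17,4) → blocked by [15,18]×[1,12], reject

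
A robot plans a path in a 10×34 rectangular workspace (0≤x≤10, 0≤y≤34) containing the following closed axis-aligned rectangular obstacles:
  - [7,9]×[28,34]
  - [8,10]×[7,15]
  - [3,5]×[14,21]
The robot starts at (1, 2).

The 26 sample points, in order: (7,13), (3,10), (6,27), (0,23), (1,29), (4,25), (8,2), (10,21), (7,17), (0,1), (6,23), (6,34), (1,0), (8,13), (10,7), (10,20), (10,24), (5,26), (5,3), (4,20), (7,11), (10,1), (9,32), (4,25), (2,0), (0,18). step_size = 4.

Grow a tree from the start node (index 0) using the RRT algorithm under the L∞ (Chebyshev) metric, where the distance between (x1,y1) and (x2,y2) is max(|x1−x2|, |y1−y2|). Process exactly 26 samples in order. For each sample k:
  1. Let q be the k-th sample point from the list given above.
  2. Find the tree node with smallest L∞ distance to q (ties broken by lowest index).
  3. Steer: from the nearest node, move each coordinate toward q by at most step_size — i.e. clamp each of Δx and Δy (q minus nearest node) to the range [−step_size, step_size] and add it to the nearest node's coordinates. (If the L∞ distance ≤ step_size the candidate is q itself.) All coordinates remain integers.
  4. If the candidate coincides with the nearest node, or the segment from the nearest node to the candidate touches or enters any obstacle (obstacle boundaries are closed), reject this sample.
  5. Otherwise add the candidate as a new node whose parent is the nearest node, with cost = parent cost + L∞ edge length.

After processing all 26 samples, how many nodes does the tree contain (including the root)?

Node count: 19

1. q=(7,13) nearest=0 d=11 new=(5,6) → add node 1 parent=0 cost=4
2. q=(3,10) nearest=1 d=4 new=(3,10) → add node 2 parent=1 cost=8
3. q=(6,27) nearest=2 d=17 new=(6,14) → add node 3 parent=2 cost=12
4. q=(0,23) nearest=3 d=9 new=(2,18) → blocked by [3,5]×[14,21], reject
5. q=(1,29) nearest=3 d=15 new=(2,18) → blocked by [3,5]×[14,21], reject
6. q=(4,25) nearest=3 d=11 new=(4,18) → blocked by [3,5]×[14,21], reject
7. q=(8,2) nearest=1 d=4 new=(8,2) → add node 4 parent=1 cost=8
8. q=(10,21) nearest=3 d=7 new=(10,18) → add node 5 parent=3 cost=16
9. q=(7,17) nearest=3 d=3 new=(7,17) → add node 6 parent=3 cost=15
10. q=(0,1) nearest=0 d=1 new=(0,1) → add node 7 parent=0 cost=1
11. q=(6,23) nearest=5 d=5 new=(6,22) → add node 8 parent=5 cost=20
12. q=(6,34) nearest=8 d=12 new=(6,26) → add node 9 parent=8 cost=24
13. q=(1,0) nearest=7 d=1 new=(1,0) → add node 10 parent=7 cost=2
14. q=(8,13) nearest=3 d=2 new=(8,13) → blocked by [8,10]×[7,15], reject
15. q=(10,7) nearest=1 d=5 new=(9,7) → blocked by [8,10]×[7,15], reject
16. q=(10,20) nearest=5 d=2 new=(10,20) → add node 11 parent=5 cost=18
17. q=(10,24) nearest=8 d=4 new=(10,24) → add node 12 parent=8 cost=24
18. q=(5,26) nearest=9 d=1 new=(5,26) → add node 13 parent=9 cost=25
19. q=(5,3) nearest=1 d=3 new=(5,3) → add node 14 parent=1 cost=7
20. q=(4,20) nearest=8 d=2 new=(4,20) → blocked by [3,5]×[14,21], reject
21. q=(7,11) nearest=3 d=3 new=(7,11) → add node 15 parent=3 cost=15
22. q=(10,1) nearest=4 d=2 new=(10,1) → add node 16 parent=4 cost=10
23. q=(9,32) nearest=9 d=6 new=(9,30) → blocked by [7,9]×[28,34], reject
24. q=(4,25) nearest=13 d=1 new=(4,25) → add node 17 parent=13 cost=26
25. q=(2,0) nearest=10 d=1 new=(2,0) → add node 18 parent=10 cost=3
26. q=(0,18) nearest=3 d=6 new=(2,18) → blocked by [3,5]×[14,21], reject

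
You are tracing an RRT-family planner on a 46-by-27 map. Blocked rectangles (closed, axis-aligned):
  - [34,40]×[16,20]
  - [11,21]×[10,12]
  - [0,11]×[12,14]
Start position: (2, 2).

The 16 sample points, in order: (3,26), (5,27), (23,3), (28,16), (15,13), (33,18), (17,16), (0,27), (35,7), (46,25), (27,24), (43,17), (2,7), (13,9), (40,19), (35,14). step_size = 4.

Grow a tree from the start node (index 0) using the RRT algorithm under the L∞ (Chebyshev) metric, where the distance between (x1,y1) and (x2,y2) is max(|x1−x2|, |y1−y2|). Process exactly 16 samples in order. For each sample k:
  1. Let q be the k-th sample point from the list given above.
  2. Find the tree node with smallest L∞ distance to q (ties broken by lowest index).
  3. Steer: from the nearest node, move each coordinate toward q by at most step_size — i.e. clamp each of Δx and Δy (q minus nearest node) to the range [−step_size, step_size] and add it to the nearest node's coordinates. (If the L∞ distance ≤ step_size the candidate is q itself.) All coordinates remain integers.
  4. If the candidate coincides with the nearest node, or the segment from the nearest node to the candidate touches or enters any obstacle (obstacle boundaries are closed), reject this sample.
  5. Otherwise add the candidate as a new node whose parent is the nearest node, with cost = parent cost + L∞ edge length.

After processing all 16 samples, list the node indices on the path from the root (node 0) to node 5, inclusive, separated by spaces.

1. q=(3,26) nearest=0 d=24 new=(3,6) → add node 1 parent=0 cost=4
2. q=(5,27) nearest=1 d=21 new=(5,10) → add node 2 parent=1 cost=8
3. q=(23,3) nearest=2 d=18 new=(9,6) → add node 3 parent=2 cost=12
4. q=(28,16) nearest=3 d=19 new=(13,10) → blocked by [11,21]×[10,12], reject
5. q=(15,13) nearest=3 d=7 new=(13,10) → blocked by [11,21]×[10,12], reject
6. q=(33,18) nearest=3 d=24 new=(13,10) → blocked by [11,21]×[10,12], reject
7. q=(17,16) nearest=3 d=10 new=(13,10) → blocked by [11,21]×[10,12], reject
8. q=(0,27) nearest=2 d=17 new=(1,14) → blocked by [0,11]×[12,14], reject
9. q=(35,7) nearest=3 d=26 new=(13,7) → add node 4 parent=3 cost=16
10. q=(46,25) nearest=4 d=33 new=(17,11) → blocked by [11,21]×[10,12], reject
11. q=(27,24) nearest=4 d=17 new=(17,11) → blocked by [11,21]×[10,12], reject
12. q=(43,17) nearest=4 d=30 new=(17,11) → blocked by [11,21]×[10,12], reject
13. q=(2,7) nearest=1 d=1 new=(2,7) → add node 5 parent=1 cost=5
14. q=(13,9) nearest=4 d=2 new=(13,9) → add node 6 parent=4 cost=18
15. q=(40,19) nearest=4 d=27 new=(17,11) → blocked by [11,21]×[10,12], reject
16. q=(35,14) nearest=4 d=22 new=(17,11) → blocked by [11,21]×[10,12], reject

Path: 0 1 5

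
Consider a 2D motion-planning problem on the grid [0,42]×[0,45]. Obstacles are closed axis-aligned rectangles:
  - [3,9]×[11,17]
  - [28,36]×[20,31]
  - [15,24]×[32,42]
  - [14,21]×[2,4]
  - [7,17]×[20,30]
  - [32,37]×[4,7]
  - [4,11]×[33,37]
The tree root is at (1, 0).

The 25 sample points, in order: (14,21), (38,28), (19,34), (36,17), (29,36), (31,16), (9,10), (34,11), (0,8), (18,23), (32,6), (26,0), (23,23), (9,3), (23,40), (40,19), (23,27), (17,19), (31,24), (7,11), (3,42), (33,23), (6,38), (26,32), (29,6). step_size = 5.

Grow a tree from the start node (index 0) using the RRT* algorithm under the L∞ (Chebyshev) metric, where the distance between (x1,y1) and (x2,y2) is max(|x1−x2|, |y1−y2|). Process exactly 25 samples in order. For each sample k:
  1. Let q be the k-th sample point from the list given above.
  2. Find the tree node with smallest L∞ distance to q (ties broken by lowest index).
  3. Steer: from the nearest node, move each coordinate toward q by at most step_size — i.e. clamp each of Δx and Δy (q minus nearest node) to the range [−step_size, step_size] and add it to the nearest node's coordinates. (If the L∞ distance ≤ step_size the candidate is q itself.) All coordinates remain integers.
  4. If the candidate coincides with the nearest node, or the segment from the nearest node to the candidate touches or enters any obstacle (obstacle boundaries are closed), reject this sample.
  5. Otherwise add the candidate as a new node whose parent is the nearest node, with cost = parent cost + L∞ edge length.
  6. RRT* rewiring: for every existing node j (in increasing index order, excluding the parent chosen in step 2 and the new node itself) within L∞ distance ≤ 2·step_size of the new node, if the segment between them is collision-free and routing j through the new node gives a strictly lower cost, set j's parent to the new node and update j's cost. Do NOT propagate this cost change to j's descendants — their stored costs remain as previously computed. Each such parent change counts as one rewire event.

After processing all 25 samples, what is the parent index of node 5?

1. q=(14,21) nearest=0 d=21 new=(6,5) → add node 1 parent=0 cost=5
2. q=(38,28) nearest=1 d=32 new=(11,10) → add node 2 parent=1 cost=10
3. q=(19,34) nearest=2 d=24 new=(16,15) → add node 3 parent=2 cost=15
4. q=(36,17) nearest=3 d=20 new=(21,17) → add node 4 parent=3 cost=20
5. q=(29,36) nearest=4 d=19 new=(26,22) → add node 5 parent=4 cost=25
6. q=(31,16) nearest=5 d=6 new=(31,17) → blocked by [28,36]×[20,31], reject
7. q=(9,10) nearest=2 d=2 new=(9,10) → add node 6 parent=2 cost=12
8. q=(34,11) nearest=5 d=11 new=(31,17) → blocked by [28,36]×[20,31], reject
9. q=(0,8) nearest=1 d=6 new=(1,8) → add node 7 parent=1 cost=10
10. q=(18,23) nearest=4 d=6 new=(18,22) → add node 8 parent=4 cost=25
11. q=(32,6) nearest=4 d=11 new=(26,12) → add node 9 parent=4 cost=25
12. q=(26,0) nearest=9 d=12 new=(26,7) → add node 10 parent=9 cost=30
13. q=(23,23) nearest=5 d=3 new=(23,23) → add node 11 parent=5 cost=28
14. q=(9,3) nearest=1 d=3 new=(9,3) → add node 12 parent=1 cost=8
15. q=(23,40) nearest=11 d=17 new=(23,28) → add node 13 parent=11 cost=33
16. q=(40,19) nearest=5 d=14 new=(31,19) → blocked by [28,36]×[20,31], reject
17. q=(23,27) nearest=13 d=1 new=(23,27) → add node 14 parent=13 cost=34
18. q=(17,19) nearest=8 d=3 new=(17,19) → add node 15 parent=8 cost=28
19. q=(31,24) nearest=5 d=5 new=(31,24) → blocked by [28,36]×[20,31], reject
20. q=(7,11) nearest=6 d=2 new=(7,11) → blocked by [3,9]×[11,17], reject
21. q=(3,42) nearest=8 d=20 new=(13,27) → blocked by [7,17]×[20,30], reject
22. q=(33,23) nearest=5 d=7 new=(31,23) → blocked by [28,36]×[20,31], reject
23. q=(6,38) nearest=8 d=16 new=(13,27) → blocked by [7,17]×[20,30], reject
24. q=(26,32) nearest=13 d=4 new=(26,32) → add node 16 parent=13 cost=37
25. q=(29,6) nearest=10 d=3 new=(29,6) → add node 17 parent=10 cost=33

Parent of node 5: 4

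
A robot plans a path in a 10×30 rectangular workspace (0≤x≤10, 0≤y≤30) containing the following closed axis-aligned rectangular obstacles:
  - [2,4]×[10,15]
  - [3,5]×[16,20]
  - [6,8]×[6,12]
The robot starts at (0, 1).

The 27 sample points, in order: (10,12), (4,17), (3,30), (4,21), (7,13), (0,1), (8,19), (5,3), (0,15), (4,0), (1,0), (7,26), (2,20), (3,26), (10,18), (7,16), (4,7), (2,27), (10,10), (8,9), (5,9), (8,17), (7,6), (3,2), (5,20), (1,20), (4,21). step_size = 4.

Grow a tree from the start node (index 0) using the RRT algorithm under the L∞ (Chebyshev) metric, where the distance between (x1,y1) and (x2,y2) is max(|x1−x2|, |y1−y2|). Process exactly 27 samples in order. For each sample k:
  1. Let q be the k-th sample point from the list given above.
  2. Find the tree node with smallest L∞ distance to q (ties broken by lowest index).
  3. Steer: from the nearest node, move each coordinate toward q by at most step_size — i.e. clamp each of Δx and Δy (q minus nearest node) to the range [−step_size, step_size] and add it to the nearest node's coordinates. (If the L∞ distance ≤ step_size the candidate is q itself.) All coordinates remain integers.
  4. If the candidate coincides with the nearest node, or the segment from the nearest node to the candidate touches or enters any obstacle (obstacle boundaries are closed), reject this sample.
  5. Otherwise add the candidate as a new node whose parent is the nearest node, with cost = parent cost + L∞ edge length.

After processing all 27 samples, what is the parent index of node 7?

Parent of node 7: 2

1. q=(10,12) nearest=0 d=11 new=(4,5) → add node 1 parent=0 cost=4
2. q=(4,17) nearest=1 d=12 new=(4,9) → add node 2 parent=1 cost=8
3. q=(3,30) nearest=2 d=21 new=(3,13) → blocked by [2,4]×[10,15], reject
4. q=(4,21) nearest=2 d=12 new=(4,13) → blocked by [2,4]×[10,15], reject
5. q=(7,13) nearest=2 d=4 new=(7,13) → blocked by [6,8]×[6,12], reject
6. q=(0,1) nearest=0 d=0 → coincident, reject
7. q=(8,19) nearest=2 d=10 new=(8,13) → blocked by [6,8]×[6,12], reject
8. q=(5,3) nearest=1 d=2 new=(5,3) → add node 3 parent=1 cost=6
9. q=(0,15) nearest=2 d=6 new=(0,13) → blocked by [2,4]×[10,15], reject
10. q=(4,0) nearest=3 d=3 new=(4,0) → add node 4 parent=3 cost=9
11. q=(1,0) nearest=0 d=1 new=(1,0) → add node 5 parent=0 cost=1
12. q=(7,26) nearest=2 d=17 new=(7,13) → blocked by [6,8]×[6,12], reject
13. q=(2,20) nearest=2 d=11 new=(2,13) → blocked by [2,4]×[10,15], reject
14. q=(3,26) nearest=2 d=17 new=(3,13) → blocked by [2,4]×[10,15], reject
15. q=(10,18) nearest=2 d=9 new=(8,13) → blocked by [6,8]×[6,12], reject
16. q=(7,16) nearest=2 d=7 new=(7,13) → blocked by [6,8]×[6,12], reject
17. q=(4,7) nearest=1 d=2 new=(4,7) → add node 6 parent=1 cost=6
18. q=(2,27) nearest=2 d=18 new=(2,13) → blocked by [2,4]×[10,15], reject
19. q=(10,10) nearest=1 d=6 new=(8,9) → blocked by [6,8]×[6,12], reject
20. q=(8,9) nearest=1 d=4 new=(8,9) → blocked by [6,8]×[6,12], reject
21. q=(5,9) nearest=2 d=1 new=(5,9) → add node 7 parent=2 cost=9
22. q=(8,17) nearest=2 d=8 new=(8,13) → blocked by [6,8]×[6,12], reject
23. q=(7,6) nearest=1 d=3 new=(7,6) → blocked by [6,8]×[6,12], reject
24. q=(3,2) nearest=3 d=2 new=(3,2) → add node 8 parent=3 cost=8
25. q=(5,20) nearest=2 d=11 new=(5,13) → add node 9 parent=2 cost=12
26. q=(1,20) nearest=9 d=7 new=(1,17) → blocked by [2,4]×[10,15], reject
27. q=(4,21) nearest=9 d=8 new=(4,17) → blocked by [3,5]×[16,20], reject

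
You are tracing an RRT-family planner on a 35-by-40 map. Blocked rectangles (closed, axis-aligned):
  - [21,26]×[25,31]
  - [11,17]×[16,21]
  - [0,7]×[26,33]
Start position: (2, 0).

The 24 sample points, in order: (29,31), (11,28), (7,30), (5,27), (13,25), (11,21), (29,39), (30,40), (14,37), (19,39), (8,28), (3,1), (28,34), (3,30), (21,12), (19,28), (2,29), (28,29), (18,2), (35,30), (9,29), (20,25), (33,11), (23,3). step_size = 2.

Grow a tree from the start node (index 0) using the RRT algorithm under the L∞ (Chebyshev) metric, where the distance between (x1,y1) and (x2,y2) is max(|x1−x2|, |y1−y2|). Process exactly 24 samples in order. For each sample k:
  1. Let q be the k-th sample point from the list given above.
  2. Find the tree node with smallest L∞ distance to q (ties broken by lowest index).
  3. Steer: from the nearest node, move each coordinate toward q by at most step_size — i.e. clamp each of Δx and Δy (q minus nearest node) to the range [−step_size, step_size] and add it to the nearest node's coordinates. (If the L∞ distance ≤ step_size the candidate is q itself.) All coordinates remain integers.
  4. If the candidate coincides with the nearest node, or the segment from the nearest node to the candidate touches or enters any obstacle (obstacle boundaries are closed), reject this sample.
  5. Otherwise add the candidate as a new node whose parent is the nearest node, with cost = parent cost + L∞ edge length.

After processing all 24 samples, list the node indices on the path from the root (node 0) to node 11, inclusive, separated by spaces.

Path: 0 1 2 3 4 5 6 7 11

1. q=(29,31) nearest=0 d=31 new=(4,2) → add node 1 parent=0 cost=2
2. q=(11,28) nearest=1 d=26 new=(6,4) → add node 2 parent=1 cost=4
3. q=(7,30) nearest=2 d=26 new=(7,6) → add node 3 parent=2 cost=6
4. q=(5,27) nearest=3 d=21 new=(5,8) → add node 4 parent=3 cost=8
5. q=(13,25) nearest=4 d=17 new=(7,10) → add node 5 parent=4 cost=10
6. q=(11,21) nearest=5 d=11 new=(9,12) → add node 6 parent=5 cost=12
7. q=(29,39) nearest=6 d=27 new=(11,14) → add node 7 parent=6 cost=14
8. q=(30,40) nearest=7 d=26 new=(13,16) → blocked by [11,17]×[16,21], reject
9. q=(14,37) nearest=7 d=23 new=(13,16) → blocked by [11,17]×[16,21], reject
10. q=(19,39) nearest=7 d=25 new=(13,16) → blocked by [11,17]×[16,21], reject
11. q=(8,28) nearest=7 d=14 new=(9,16) → add node 8 parent=7 cost=16
12. q=(3,1) nearest=0 d=1 new=(3,1) → add node 9 parent=0 cost=1
13. q=(28,34) nearest=8 d=19 new=(11,18) → blocked by [11,17]×[16,21], reject
14. q=(3,30) nearest=8 d=14 new=(7,18) → add node 10 parent=8 cost=18
15. q=(21,12) nearest=7 d=10 new=(13,12) → add node 11 parent=7 cost=16
16. q=(19,28) nearest=8 d=12 new=(11,18) → blocked by [11,17]×[16,21], reject
17. q=(2,29) nearest=10 d=11 new=(5,20) → add node 12 parent=10 cost=20
18. q=(28,29) nearest=7 d=17 new=(13,16) → blocked by [11,17]×[16,21], reject
19. q=(18,2) nearest=6 d=10 new=(11,10) → add node 13 parent=6 cost=14
20. q=(35,30) nearest=11 d=22 new=(15,14) → add node 14 parent=11 cost=18
21. q=(9,29) nearest=12 d=9 new=(7,22) → add node 15 parent=12 cost=22
22. q=(20,25) nearest=7 d=11 new=(13,16) → blocked by [11,17]×[16,21], reject
23. q=(33,11) nearest=14 d=18 new=(17,12) → add node 16 parent=14 cost=20
24. q=(23,3) nearest=16 d=9 new=(19,10) → add node 17 parent=16 cost=22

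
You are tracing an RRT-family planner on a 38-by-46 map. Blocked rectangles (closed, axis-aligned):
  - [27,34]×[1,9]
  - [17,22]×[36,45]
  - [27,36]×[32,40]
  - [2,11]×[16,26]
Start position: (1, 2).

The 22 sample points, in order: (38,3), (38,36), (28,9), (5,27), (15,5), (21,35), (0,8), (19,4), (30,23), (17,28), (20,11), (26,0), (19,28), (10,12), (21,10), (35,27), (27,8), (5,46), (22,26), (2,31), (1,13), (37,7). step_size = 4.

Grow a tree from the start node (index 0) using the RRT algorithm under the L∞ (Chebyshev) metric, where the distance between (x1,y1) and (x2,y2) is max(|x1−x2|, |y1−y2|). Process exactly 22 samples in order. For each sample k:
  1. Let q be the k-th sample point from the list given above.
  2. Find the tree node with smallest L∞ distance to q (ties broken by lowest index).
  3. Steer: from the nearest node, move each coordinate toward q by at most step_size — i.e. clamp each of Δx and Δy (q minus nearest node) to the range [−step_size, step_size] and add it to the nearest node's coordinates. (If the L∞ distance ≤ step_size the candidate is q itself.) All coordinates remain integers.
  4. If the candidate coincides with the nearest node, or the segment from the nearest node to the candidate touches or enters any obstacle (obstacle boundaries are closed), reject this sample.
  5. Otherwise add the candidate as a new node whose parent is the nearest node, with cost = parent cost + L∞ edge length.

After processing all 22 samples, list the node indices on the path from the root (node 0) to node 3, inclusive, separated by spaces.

Path: 0 1 2 3

1. q=(38,3) nearest=0 d=37 new=(5,3) → add node 1 parent=0 cost=4
2. q=(38,36) nearest=1 d=33 new=(9,7) → add node 2 parent=1 cost=8
3. q=(28,9) nearest=2 d=19 new=(13,9) → add node 3 parent=2 cost=12
4. q=(5,27) nearest=3 d=18 new=(9,13) → add node 4 parent=3 cost=16
5. q=(15,5) nearest=3 d=4 new=(15,5) → add node 5 parent=3 cost=16
6. q=(21,35) nearest=4 d=22 new=(13,17) → add node 6 parent=4 cost=20
7. q=(0,8) nearest=1 d=5 new=(1,7) → add node 7 parent=1 cost=8
8. q=(19,4) nearest=5 d=4 new=(19,4) → add node 8 parent=5 cost=20
9. q=(30,23) nearest=3 d=17 new=(17,13) → add node 9 parent=3 cost=16
10. q=(17,28) nearest=6 d=11 new=(17,21) → add node 10 parent=6 cost=24
11. q=(20,11) nearest=9 d=3 new=(20,11) → add node 11 parent=9 cost=19
12. q=(26,0) nearest=8 d=7 new=(23,0) → add node 12 parent=8 cost=24
13. q=(19,28) nearest=10 d=7 new=(19,25) → add node 13 parent=10 cost=28
14. q=(10,12) nearest=4 d=1 new=(10,12) → add node 14 parent=4 cost=17
15. q=(21,10) nearest=11 d=1 new=(21,10) → add node 15 parent=11 cost=20
16. q=(35,27) nearest=11 d=16 new=(24,15) → add node 16 parent=11 cost=23
17. q=(27,8) nearest=15 d=6 new=(25,8) → add node 17 parent=15 cost=24
18. q=(5,46) nearest=13 d=21 new=(15,29) → add node 18 parent=13 cost=32
19. q=(22,26) nearest=13 d=3 new=(22,26) → add node 19 parent=13 cost=31
20. q=(2,31) nearest=18 d=13 new=(11,31) → add node 20 parent=18 cost=36
21. q=(1,13) nearest=7 d=6 new=(1,11) → add node 21 parent=7 cost=12
22. q=(37,7) nearest=17 d=12 new=(29,7) → blocked by [27,34]×[1,9], reject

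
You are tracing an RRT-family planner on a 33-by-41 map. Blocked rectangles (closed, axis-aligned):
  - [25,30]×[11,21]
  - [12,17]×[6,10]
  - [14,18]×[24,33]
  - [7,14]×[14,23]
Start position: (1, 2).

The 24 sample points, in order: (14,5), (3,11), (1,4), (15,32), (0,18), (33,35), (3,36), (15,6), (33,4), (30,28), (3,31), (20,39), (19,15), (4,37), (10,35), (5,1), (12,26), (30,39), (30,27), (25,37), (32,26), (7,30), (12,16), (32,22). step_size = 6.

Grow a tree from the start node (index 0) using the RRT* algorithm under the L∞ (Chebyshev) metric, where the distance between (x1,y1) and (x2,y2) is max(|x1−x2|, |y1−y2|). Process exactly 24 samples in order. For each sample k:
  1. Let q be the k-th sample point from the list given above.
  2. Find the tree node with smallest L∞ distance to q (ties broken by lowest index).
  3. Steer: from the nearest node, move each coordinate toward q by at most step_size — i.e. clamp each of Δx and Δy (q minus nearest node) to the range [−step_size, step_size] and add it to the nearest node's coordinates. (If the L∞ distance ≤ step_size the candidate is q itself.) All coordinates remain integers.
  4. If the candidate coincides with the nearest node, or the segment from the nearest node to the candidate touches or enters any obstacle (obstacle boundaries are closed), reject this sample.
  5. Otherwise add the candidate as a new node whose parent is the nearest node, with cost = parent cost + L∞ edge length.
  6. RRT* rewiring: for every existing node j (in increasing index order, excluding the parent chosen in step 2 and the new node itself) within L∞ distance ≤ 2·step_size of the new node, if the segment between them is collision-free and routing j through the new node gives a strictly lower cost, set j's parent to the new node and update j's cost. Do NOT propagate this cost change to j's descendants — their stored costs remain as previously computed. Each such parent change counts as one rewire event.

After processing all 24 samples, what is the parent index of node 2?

Parent of node 2: 3

1. q=(14,5) nearest=0 d=13 new=(7,5) → add node 1 parent=0 cost=6
2. q=(3,11) nearest=1 d=6 new=(3,11) → add node 2 parent=1 cost=12
3. q=(1,4) nearest=0 d=2 new=(1,4) → add node 3 parent=0 cost=2; rewire 2→3 (9<12)
4. q=(15,32) nearest=2 d=21 new=(9,17) → blocked by [7,14]×[14,23], reject
5. q=(0,18) nearest=2 d=7 new=(0,17) → add node 4 parent=2 cost=15
6. q=(33,35) nearest=1 d=30 new=(13,11) → blocked by [12,17]×[6,10], reject
7. q=(3,36) nearest=4 d=19 new=(3,23) → add node 5 parent=4 cost=21
8. q=(15,6) nearest=1 d=8 new=(13,6) → blocked by [12,17]×[6,10], reject
9. q=(33,4) nearest=1 d=26 new=(13,4) → add node 6 parent=1 cost=12
10. q=(30,28) nearest=1 d=23 new=(13,11) → blocked by [12,17]×[6,10], reject
11. q=(3,31) nearest=5 d=8 new=(3,29) → add node 7 parent=5 cost=27
12. q=(20,39) nearest=5 d=17 new=(9,29) → add node 8 parent=5 cost=27
13. q=(19,15) nearest=6 d=11 new=(19,10) → blocked by [12,17]×[6,10], reject
14. q=(4,37) nearest=7 d=8 new=(4,35) → add node 9 parent=7 cost=33
15. q=(10,35) nearest=8 d=6 new=(10,35) → add node 10 parent=8 cost=33
16. q=(5,1) nearest=0 d=4 new=(5,1) → add node 11 parent=0 cost=4
17. q=(12,26) nearest=8 d=3 new=(12,26) → add node 12 parent=8 cost=30
18. q=(30,39) nearest=12 d=18 new=(18,32) → blocked by [14,18]×[24,33], reject
19. q=(30,27) nearest=12 d=18 new=(18,27) → blocked by [14,18]×[24,33], reject
20. q=(25,37) nearest=12 d=13 new=(18,32) → blocked by [14,18]×[24,33], reject
21. q=(32,26) nearest=12 d=20 new=(18,26) → blocked by [14,18]×[24,33], reject
22. q=(7,30) nearest=8 d=2 new=(7,30) → add node 13 parent=8 cost=29
23. q=(12,16) nearest=2 d=9 new=(9,16) → blocked by [7,14]×[14,23], reject
24. q=(32,22) nearest=6 d=19 new=(19,10) → blocked by [12,17]×[6,10], reject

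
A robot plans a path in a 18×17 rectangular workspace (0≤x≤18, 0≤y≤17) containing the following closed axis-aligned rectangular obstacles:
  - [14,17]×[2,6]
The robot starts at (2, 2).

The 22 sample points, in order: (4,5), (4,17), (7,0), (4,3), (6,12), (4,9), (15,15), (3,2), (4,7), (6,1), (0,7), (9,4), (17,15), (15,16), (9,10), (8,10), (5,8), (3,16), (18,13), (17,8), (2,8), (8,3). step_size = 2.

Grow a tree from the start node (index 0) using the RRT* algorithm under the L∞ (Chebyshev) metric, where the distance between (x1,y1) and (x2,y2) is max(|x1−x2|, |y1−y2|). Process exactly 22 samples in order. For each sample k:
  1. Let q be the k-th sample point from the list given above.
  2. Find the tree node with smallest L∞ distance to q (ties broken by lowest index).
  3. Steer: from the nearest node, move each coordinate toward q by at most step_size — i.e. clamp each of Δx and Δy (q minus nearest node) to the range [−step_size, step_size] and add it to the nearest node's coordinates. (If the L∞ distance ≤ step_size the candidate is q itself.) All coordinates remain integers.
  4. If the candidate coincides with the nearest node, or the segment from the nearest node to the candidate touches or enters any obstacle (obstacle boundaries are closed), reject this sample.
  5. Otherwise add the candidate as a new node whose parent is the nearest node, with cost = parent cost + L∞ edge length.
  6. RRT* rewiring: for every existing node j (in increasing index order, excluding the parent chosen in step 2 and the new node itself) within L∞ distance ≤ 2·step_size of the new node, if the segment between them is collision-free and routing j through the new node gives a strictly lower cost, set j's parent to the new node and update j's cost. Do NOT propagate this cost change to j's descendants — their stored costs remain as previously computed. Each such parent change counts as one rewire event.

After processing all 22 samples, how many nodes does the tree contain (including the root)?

1. q=(4,5) nearest=0 d=3 new=(4,4) → add node 1 parent=0 cost=2
2. q=(4,17) nearest=1 d=13 new=(4,6) → add node 2 parent=1 cost=4
3. q=(7,0) nearest=1 d=4 new=(6,2) → add node 3 parent=1 cost=4
4. q=(4,3) nearest=1 d=1 new=(4,3) → add node 4 parent=1 cost=3
5. q=(6,12) nearest=2 d=6 new=(6,8) → add node 5 parent=2 cost=6
6. q=(4,9) nearest=5 d=2 new=(4,9) → add node 6 parent=5 cost=8
7. q=(15,15) nearest=5 d=9 new=(8,10) → add node 7 parent=5 cost=8
8. q=(3,2) nearest=0 d=1 new=(3,2) → add node 8 parent=0 cost=1; rewire 4→8 (2<3)
9. q=(4,7) nearest=2 d=1 new=(4,7) → add node 9 parent=2 cost=5; rewire 6→9 (7<8)
10. q=(6,1) nearest=3 d=1 new=(6,1) → add node 10 parent=3 cost=5
11. q=(0,7) nearest=1 d=4 new=(2,6) → add node 11 parent=1 cost=4
12. q=(9,4) nearest=3 d=3 new=(8,4) → add node 12 parent=3 cost=6
13. q=(17,15) nearest=7 d=9 new=(10,12) → add node 13 parent=7 cost=10
14. q=(15,16) nearest=13 d=5 new=(12,14) → add node 14 parent=13 cost=12
15. q=(9,10) nearest=7 d=1 new=(9,10) → add node 15 parent=7 cost=9
16. q=(8,10) nearest=7 d=0 → coincident, reject
17. q=(5,8) nearest=5 d=1 new=(5,8) → add node 16 parent=5 cost=7
18. q=(3,16) nearest=7 d=6 new=(6,12) → add node 17 parent=7 cost=10
19. q=(18,13) nearest=14 d=6 new=(14,13) → add node 18 parent=14 cost=14
20. q=(17,8) nearest=18 d=5 new=(16,11) → add node 19 parent=18 cost=16
21. q=(2,8) nearest=2 d=2 new=(2,8) → add node 20 parent=2 cost=6
22. q=(8,3) nearest=12 d=1 new=(8,3) → add node 21 parent=12 cost=7

Node count: 22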